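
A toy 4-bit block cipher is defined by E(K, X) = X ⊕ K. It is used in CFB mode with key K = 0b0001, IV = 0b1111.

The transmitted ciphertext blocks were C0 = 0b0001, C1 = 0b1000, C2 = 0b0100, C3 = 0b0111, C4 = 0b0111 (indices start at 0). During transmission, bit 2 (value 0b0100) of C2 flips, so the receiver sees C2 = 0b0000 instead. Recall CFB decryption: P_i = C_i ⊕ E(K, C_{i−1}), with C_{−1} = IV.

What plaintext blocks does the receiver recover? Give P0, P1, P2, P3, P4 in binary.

P0 = 0b1111, P1 = 0b1000, P2 = 0b1001, P3 = 0b0110, P4 = 0b0001

Only C2 changed, to 0b0000. In CFB, a change in C_i flips the same bit in P_i and garbles P_{i+1}. Decrypting the received ciphertext:
P0: E(K, 0b1111) = 0b1110; 0b0001 ⊕ 0b1110 = 0b1111.
P1: E(K, 0b0001) = 0b0000; 0b1000 ⊕ 0b0000 = 0b1000.
P2: E(K, 0b1000) = 0b1001; 0b0000 ⊕ 0b1001 = 0b1001.
P3: E(K, 0b0000) = 0b0001; 0b0111 ⊕ 0b0001 = 0b0110.
P4: E(K, 0b0111) = 0b0110; 0b0111 ⊕ 0b0110 = 0b0001.
Blocks that differ from the original plaintext: P2, P3.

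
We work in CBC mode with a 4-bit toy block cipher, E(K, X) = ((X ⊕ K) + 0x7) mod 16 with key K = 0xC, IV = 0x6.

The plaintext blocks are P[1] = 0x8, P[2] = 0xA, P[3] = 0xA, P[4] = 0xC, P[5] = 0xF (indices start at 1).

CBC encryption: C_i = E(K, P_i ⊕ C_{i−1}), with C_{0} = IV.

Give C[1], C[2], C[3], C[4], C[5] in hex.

C[1]: P[1] ⊕ 0x6 = 0xE; E(K, 0xE) = 0x9.
C[2]: P[2] ⊕ 0x9 = 0x3; E(K, 0x3) = 0x6.
C[3]: P[3] ⊕ 0x6 = 0xC; E(K, 0xC) = 0x7.
C[4]: P[4] ⊕ 0x7 = 0xB; E(K, 0xB) = 0xE.
C[5]: P[5] ⊕ 0xE = 0x1; E(K, 0x1) = 0x4.

C[1] = 0x9, C[2] = 0x6, C[3] = 0x7, C[4] = 0xE, C[5] = 0x4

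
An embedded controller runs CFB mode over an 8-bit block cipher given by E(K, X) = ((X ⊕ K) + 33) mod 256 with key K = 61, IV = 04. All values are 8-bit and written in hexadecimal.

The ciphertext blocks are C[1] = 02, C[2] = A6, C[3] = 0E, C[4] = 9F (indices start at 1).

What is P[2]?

CFB decryption: P_i = C_i ⊕ E(K, C_{i−1}), with C_{0} = IV.
P[2]: E(K, 02) = 96; A6 ⊕ 96 = 30.

P[2] = 30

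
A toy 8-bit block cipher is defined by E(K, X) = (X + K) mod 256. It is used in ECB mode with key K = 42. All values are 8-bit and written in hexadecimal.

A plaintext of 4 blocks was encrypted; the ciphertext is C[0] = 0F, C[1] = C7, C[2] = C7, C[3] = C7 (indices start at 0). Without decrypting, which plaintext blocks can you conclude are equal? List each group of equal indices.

P[1] = P[2] = P[3]

ECB encrypts each block independently with the same key, so equal ciphertext blocks imply equal plaintext blocks.
C[1] = C[2] = C[3] = C7, so P[1] = P[2] = P[3].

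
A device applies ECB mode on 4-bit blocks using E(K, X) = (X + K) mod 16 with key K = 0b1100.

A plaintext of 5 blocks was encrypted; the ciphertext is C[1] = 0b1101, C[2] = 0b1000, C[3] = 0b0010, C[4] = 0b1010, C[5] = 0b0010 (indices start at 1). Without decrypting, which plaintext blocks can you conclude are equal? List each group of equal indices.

ECB encrypts each block independently with the same key, so equal ciphertext blocks imply equal plaintext blocks.
C[3] = C[5] = 0b0010, so P[3] = P[5].

P[3] = P[5]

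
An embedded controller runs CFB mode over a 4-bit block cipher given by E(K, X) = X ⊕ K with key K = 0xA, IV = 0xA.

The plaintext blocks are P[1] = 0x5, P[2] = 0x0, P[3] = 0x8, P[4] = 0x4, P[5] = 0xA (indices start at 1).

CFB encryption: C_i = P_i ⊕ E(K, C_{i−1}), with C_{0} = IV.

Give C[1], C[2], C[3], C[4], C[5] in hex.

C[1]: E(K, 0xA) = 0x0; 0x5 ⊕ 0x0 = 0x5.
C[2]: E(K, 0x5) = 0xF; 0x0 ⊕ 0xF = 0xF.
C[3]: E(K, 0xF) = 0x5; 0x8 ⊕ 0x5 = 0xD.
C[4]: E(K, 0xD) = 0x7; 0x4 ⊕ 0x7 = 0x3.
C[5]: E(K, 0x3) = 0x9; 0xA ⊕ 0x9 = 0x3.

C[1] = 0x5, C[2] = 0xF, C[3] = 0xD, C[4] = 0x3, C[5] = 0x3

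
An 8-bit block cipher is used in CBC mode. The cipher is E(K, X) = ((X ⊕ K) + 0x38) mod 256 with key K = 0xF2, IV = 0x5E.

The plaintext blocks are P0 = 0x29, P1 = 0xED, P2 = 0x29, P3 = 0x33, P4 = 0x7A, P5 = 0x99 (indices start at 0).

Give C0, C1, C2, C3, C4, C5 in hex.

CBC encryption: C_i = E(K, P_i ⊕ C_{i−1}), with C_{−1} = IV.
C0: P0 ⊕ 0x5E = 0x77; E(K, 0x77) = 0xBD.
C1: P1 ⊕ 0xBD = 0x50; E(K, 0x50) = 0xDA.
C2: P2 ⊕ 0xDA = 0xF3; E(K, 0xF3) = 0x39.
C3: P3 ⊕ 0x39 = 0x0A; E(K, 0x0A) = 0x30.
C4: P4 ⊕ 0x30 = 0x4A; E(K, 0x4A) = 0xF0.
C5: P5 ⊕ 0xF0 = 0x69; E(K, 0x69) = 0xD3.

C0 = 0xBD, C1 = 0xDA, C2 = 0x39, C3 = 0x30, C4 = 0xF0, C5 = 0xD3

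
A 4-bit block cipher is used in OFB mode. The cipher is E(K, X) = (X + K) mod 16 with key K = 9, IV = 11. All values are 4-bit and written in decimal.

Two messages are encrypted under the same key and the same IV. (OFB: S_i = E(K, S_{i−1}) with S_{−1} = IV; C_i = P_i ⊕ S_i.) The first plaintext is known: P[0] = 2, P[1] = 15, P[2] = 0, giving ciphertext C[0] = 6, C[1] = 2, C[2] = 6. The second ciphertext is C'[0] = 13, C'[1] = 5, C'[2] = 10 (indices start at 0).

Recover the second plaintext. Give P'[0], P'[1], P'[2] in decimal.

In OFB with a reused IV, both messages share the same keystream S_i, so C_i ⊕ C'_i = P_i ⊕ P'_i and thus P'_i = P_i ⊕ C_i ⊕ C'_i.
P'[0]: 2 ⊕ 6 ⊕ 13 = 9.
P'[1]: 15 ⊕ 2 ⊕ 5 = 8.
P'[2]: 0 ⊕ 6 ⊕ 10 = 12.

P'[0] = 9, P'[1] = 8, P'[2] = 12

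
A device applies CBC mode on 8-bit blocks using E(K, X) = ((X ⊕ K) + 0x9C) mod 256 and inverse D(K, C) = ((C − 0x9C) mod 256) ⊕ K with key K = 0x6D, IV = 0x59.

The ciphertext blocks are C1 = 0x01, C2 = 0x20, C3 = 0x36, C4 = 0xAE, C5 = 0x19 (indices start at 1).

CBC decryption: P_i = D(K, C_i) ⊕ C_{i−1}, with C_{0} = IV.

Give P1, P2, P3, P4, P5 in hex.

P1 = 0x51, P2 = 0xE8, P3 = 0xD7, P4 = 0x49, P5 = 0xBE

P1: D(K, 0x01) = 0x08; 0x08 ⊕ 0x59 = 0x51.
P2: D(K, 0x20) = 0xE9; 0xE9 ⊕ 0x01 = 0xE8.
P3: D(K, 0x36) = 0xF7; 0xF7 ⊕ 0x20 = 0xD7.
P4: D(K, 0xAE) = 0x7F; 0x7F ⊕ 0x36 = 0x49.
P5: D(K, 0x19) = 0x10; 0x10 ⊕ 0xAE = 0xBE.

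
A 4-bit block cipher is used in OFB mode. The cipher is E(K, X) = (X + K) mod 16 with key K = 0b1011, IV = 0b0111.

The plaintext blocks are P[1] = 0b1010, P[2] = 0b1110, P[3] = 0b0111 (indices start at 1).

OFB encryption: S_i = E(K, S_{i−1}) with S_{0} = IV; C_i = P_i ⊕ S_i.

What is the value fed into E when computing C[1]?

C[1]: S = E(K, 0b0111) = 0b0010; 0b1010 ⊕ 0b0010 = 0b1000.
So the input to E for block [1] is 0b0111.

0b0111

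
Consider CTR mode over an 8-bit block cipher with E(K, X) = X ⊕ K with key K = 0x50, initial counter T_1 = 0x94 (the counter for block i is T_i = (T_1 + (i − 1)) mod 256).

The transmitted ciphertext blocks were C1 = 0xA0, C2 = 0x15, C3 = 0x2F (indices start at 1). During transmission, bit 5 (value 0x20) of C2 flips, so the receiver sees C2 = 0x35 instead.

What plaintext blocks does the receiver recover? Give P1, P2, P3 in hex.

P1 = 0x64, P2 = 0xF0, P3 = 0xE9

CTR decryption: S_i = E(K, T_i) where T_i is the counter for block i; P_i = C_i ⊕ S_i.
Only C2 changed, to 0x35. In CTR, a change in C_i flips the same bit in P_i only; the keystream is unaffected. Decrypting the received ciphertext:
P1: T = 0x94, S = E(K, T) = 0xC4; 0xA0 ⊕ 0xC4 = 0x64.
P2: T = 0x95, S = E(K, T) = 0xC5; 0x35 ⊕ 0xC5 = 0xF0.
P3: T = 0x96, S = E(K, T) = 0xC6; 0x2F ⊕ 0xC6 = 0xE9.
Blocks that differ from the original plaintext: P2.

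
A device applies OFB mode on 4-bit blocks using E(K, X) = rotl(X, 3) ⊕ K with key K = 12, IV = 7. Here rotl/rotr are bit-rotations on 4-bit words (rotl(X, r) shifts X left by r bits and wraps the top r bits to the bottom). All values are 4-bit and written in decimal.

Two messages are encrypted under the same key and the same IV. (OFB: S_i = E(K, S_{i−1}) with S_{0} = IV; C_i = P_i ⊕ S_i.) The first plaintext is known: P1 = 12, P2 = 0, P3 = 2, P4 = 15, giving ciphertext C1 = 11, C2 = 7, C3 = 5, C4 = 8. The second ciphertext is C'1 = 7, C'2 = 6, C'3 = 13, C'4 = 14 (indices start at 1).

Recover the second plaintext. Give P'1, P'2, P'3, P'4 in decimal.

P'1 = 0, P'2 = 1, P'3 = 10, P'4 = 9

In OFB with a reused IV, both messages share the same keystream S_i, so C_i ⊕ C'_i = P_i ⊕ P'_i and thus P'_i = P_i ⊕ C_i ⊕ C'_i.
P'1: 12 ⊕ 11 ⊕ 7 = 0.
P'2: 0 ⊕ 7 ⊕ 6 = 1.
P'3: 2 ⊕ 5 ⊕ 13 = 10.
P'4: 15 ⊕ 8 ⊕ 14 = 9.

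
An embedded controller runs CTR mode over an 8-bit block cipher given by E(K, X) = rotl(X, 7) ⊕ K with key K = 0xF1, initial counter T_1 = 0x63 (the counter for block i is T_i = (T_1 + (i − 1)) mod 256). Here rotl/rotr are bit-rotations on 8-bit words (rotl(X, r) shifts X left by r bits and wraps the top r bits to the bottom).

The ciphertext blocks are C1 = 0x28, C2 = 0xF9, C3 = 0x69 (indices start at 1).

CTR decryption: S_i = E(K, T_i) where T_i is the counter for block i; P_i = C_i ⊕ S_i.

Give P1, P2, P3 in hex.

P1: T = 0x63, S = E(K, T) = 0x40; 0x28 ⊕ 0x40 = 0x68.
P2: T = 0x64, S = E(K, T) = 0xC3; 0xF9 ⊕ 0xC3 = 0x3A.
P3: T = 0x65, S = E(K, T) = 0x43; 0x69 ⊕ 0x43 = 0x2A.

P1 = 0x68, P2 = 0x3A, P3 = 0x2A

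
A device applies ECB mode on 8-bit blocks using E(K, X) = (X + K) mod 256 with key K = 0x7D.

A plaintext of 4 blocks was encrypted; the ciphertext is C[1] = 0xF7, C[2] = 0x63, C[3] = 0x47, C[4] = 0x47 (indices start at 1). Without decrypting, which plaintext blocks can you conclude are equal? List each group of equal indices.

ECB encrypts each block independently with the same key, so equal ciphertext blocks imply equal plaintext blocks.
C[3] = C[4] = 0x47, so P[3] = P[4].

P[3] = P[4]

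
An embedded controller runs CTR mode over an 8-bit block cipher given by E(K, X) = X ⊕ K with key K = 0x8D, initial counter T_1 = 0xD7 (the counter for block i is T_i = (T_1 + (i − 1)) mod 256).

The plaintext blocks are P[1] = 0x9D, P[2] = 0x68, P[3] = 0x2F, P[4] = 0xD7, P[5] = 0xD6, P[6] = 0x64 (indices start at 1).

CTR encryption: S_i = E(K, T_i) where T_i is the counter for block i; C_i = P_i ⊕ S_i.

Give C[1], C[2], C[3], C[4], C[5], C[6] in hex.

C[1] = 0xC7, C[2] = 0x3D, C[3] = 0x7B, C[4] = 0x80, C[5] = 0x80, C[6] = 0x35

C[1]: T = 0xD7, S = E(K, T) = 0x5A; 0x9D ⊕ 0x5A = 0xC7.
C[2]: T = 0xD8, S = E(K, T) = 0x55; 0x68 ⊕ 0x55 = 0x3D.
C[3]: T = 0xD9, S = E(K, T) = 0x54; 0x2F ⊕ 0x54 = 0x7B.
C[4]: T = 0xDA, S = E(K, T) = 0x57; 0xD7 ⊕ 0x57 = 0x80.
C[5]: T = 0xDB, S = E(K, T) = 0x56; 0xD6 ⊕ 0x56 = 0x80.
C[6]: T = 0xDC, S = E(K, T) = 0x51; 0x64 ⊕ 0x51 = 0x35.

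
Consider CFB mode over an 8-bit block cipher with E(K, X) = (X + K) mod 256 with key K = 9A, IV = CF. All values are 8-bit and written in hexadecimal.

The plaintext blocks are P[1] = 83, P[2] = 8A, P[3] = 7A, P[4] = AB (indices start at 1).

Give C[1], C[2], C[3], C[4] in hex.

C[1] = EA, C[2] = 0E, C[3] = D2, C[4] = C7

CFB encryption: C_i = P_i ⊕ E(K, C_{i−1}), with C_{0} = IV.
C[1]: E(K, CF) = 69; 83 ⊕ 69 = EA.
C[2]: E(K, EA) = 84; 8A ⊕ 84 = 0E.
C[3]: E(K, 0E) = A8; 7A ⊕ A8 = D2.
C[4]: E(K, D2) = 6C; AB ⊕ 6C = C7.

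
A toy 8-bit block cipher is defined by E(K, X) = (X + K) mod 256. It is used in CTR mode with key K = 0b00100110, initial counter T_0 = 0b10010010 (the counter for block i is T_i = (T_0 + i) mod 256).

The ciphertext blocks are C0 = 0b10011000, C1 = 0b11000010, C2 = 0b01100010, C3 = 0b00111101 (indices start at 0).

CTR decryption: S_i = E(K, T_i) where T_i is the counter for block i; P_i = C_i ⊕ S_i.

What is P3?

P3 = 0b10000110

P3: T = 0b10010101, S = E(K, T) = 0b10111011; 0b00111101 ⊕ 0b10111011 = 0b10000110.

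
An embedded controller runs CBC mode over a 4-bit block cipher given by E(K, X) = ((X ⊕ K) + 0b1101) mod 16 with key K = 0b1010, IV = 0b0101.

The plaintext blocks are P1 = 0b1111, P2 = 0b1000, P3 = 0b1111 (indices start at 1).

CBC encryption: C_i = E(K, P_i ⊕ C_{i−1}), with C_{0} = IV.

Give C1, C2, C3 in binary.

C1: P1 ⊕ 0b0101 = 0b1010; E(K, 0b1010) = 0b1101.
C2: P2 ⊕ 0b1101 = 0b0101; E(K, 0b0101) = 0b1100.
C3: P3 ⊕ 0b1100 = 0b0011; E(K, 0b0011) = 0b0110.

C1 = 0b1101, C2 = 0b1100, C3 = 0b0110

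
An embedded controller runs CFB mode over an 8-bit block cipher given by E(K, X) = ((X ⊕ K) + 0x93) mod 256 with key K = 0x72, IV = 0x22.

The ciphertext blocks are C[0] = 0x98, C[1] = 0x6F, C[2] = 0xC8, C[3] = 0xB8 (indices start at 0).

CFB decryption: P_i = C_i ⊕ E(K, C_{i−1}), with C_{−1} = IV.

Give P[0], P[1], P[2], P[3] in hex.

P[0] = 0x7B, P[1] = 0x12, P[2] = 0x78, P[3] = 0xF5

P[0]: E(K, 0x22) = 0xE3; 0x98 ⊕ 0xE3 = 0x7B.
P[1]: E(K, 0x98) = 0x7D; 0x6F ⊕ 0x7D = 0x12.
P[2]: E(K, 0x6F) = 0xB0; 0xC8 ⊕ 0xB0 = 0x78.
P[3]: E(K, 0xC8) = 0x4D; 0xB8 ⊕ 0x4D = 0xF5.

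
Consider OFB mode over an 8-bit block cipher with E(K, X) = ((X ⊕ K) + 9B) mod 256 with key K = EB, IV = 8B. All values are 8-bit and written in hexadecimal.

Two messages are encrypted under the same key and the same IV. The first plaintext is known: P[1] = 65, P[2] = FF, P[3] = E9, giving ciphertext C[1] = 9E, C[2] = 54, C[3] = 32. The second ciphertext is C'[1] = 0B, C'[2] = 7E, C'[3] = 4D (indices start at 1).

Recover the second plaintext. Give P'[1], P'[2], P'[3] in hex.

P'[1] = F0, P'[2] = D5, P'[3] = 96

In OFB with a reused IV, both messages share the same keystream S_i, so C_i ⊕ C'_i = P_i ⊕ P'_i and thus P'_i = P_i ⊕ C_i ⊕ C'_i.
P'[1]: 65 ⊕ 9E ⊕ 0B = F0.
P'[2]: FF ⊕ 54 ⊕ 7E = D5.
P'[3]: E9 ⊕ 32 ⊕ 4D = 96.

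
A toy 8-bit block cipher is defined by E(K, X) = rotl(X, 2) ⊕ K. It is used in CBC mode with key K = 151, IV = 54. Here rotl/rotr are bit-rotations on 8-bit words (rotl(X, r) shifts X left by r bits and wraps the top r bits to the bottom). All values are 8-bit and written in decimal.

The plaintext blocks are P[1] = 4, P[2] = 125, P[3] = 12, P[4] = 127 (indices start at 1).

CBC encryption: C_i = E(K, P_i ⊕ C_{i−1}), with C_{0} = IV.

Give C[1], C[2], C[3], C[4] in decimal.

C[1] = 95, C[2] = 31, C[3] = 219, C[4] = 5

C[1]: P[1] ⊕ 54 = 50; E(K, 50) = 95.
C[2]: P[2] ⊕ 95 = 34; E(K, 34) = 31.
C[3]: P[3] ⊕ 31 = 19; E(K, 19) = 219.
C[4]: P[4] ⊕ 219 = 164; E(K, 164) = 5.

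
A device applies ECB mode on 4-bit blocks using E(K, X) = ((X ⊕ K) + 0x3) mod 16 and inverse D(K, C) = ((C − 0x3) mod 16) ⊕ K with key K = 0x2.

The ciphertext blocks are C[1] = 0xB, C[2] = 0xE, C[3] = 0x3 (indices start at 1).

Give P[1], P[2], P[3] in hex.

P[1] = 0xA, P[2] = 0x9, P[3] = 0x2

ECB decryption: P_i = D(K, C_i).
P[1]: D(K, 0xB) = 0xA.
P[2]: D(K, 0xE) = 0x9.
P[3]: D(K, 0x3) = 0x2.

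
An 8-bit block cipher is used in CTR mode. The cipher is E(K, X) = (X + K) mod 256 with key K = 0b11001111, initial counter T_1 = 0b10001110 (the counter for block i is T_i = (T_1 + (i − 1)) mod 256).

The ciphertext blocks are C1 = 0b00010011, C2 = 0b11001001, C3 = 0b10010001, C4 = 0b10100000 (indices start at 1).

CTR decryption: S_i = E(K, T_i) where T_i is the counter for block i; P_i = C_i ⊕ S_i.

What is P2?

P2: T = 0b10001111, S = E(K, T) = 0b01011110; 0b11001001 ⊕ 0b01011110 = 0b10010111.

P2 = 0b10010111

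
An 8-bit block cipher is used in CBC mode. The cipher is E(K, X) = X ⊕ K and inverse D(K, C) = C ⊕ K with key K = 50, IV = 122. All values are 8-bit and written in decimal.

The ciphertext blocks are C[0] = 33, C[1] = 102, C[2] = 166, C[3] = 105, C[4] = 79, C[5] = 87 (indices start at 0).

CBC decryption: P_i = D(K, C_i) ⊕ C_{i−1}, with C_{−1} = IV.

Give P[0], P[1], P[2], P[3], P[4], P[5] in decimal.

P[0] = 105, P[1] = 117, P[2] = 242, P[3] = 253, P[4] = 20, P[5] = 42

P[0]: D(K, 33) = 19; 19 ⊕ 122 = 105.
P[1]: D(K, 102) = 84; 84 ⊕ 33 = 117.
P[2]: D(K, 166) = 148; 148 ⊕ 102 = 242.
P[3]: D(K, 105) = 91; 91 ⊕ 166 = 253.
P[4]: D(K, 79) = 125; 125 ⊕ 105 = 20.
P[5]: D(K, 87) = 101; 101 ⊕ 79 = 42.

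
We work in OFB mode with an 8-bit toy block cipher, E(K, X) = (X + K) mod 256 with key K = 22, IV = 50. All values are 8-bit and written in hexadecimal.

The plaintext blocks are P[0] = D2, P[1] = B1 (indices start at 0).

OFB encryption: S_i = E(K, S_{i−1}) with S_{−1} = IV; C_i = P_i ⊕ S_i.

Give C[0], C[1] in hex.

C[0]: S = E(K, 50) = 72; D2 ⊕ 72 = A0.
C[1]: S = E(K, 72) = 94; B1 ⊕ 94 = 25.

C[0] = A0, C[1] = 25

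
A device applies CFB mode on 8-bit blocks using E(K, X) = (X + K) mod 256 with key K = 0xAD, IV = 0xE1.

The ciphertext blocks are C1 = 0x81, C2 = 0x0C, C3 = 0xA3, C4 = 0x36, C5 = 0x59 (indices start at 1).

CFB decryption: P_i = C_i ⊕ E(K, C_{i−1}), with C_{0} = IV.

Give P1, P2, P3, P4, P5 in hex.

P1 = 0x0F, P2 = 0x22, P3 = 0x1A, P4 = 0x66, P5 = 0xBA

P1: E(K, 0xE1) = 0x8E; 0x81 ⊕ 0x8E = 0x0F.
P2: E(K, 0x81) = 0x2E; 0x0C ⊕ 0x2E = 0x22.
P3: E(K, 0x0C) = 0xB9; 0xA3 ⊕ 0xB9 = 0x1A.
P4: E(K, 0xA3) = 0x50; 0x36 ⊕ 0x50 = 0x66.
P5: E(K, 0x36) = 0xE3; 0x59 ⊕ 0xE3 = 0xBA.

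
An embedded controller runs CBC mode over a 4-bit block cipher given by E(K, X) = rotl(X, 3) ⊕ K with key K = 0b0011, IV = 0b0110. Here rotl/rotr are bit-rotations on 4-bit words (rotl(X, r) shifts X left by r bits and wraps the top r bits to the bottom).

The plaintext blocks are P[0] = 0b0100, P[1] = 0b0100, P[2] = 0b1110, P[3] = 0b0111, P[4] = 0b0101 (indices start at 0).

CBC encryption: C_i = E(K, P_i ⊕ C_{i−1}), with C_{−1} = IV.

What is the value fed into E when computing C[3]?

0b0011

C[0]: P[0] ⊕ 0b0110 = 0b0010; E(K, 0b0010) = 0b0010.
C[1]: P[1] ⊕ 0b0010 = 0b0110; E(K, 0b0110) = 0b0000.
C[2]: P[2] ⊕ 0b0000 = 0b1110; E(K, 0b1110) = 0b0100.
C[3]: P[3] ⊕ 0b0100 = 0b0011; E(K, 0b0011) = 0b1010.
So the input to E for block [3] is 0b0011.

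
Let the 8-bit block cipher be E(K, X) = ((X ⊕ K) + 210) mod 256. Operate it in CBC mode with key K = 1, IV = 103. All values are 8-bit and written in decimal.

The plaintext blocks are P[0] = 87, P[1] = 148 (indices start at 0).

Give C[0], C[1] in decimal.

CBC encryption: C_i = E(K, P_i ⊕ C_{i−1}), with C_{−1} = IV.
C[0]: P[0] ⊕ 103 = 48; E(K, 48) = 3.
C[1]: P[1] ⊕ 3 = 151; E(K, 151) = 104.

C[0] = 3, C[1] = 104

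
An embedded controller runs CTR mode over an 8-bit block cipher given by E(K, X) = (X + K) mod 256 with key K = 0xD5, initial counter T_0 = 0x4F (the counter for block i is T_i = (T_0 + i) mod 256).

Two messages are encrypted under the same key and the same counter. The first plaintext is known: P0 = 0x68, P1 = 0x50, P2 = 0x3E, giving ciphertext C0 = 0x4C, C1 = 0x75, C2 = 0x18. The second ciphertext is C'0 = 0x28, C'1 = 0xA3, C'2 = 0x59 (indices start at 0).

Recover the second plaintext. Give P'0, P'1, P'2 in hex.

In CTR with a reused counter, both messages share the same keystream S_i, so C_i ⊕ C'_i = P_i ⊕ P'_i and thus P'_i = P_i ⊕ C_i ⊕ C'_i.
P'0: 0x68 ⊕ 0x4C ⊕ 0x28 = 0x0C.
P'1: 0x50 ⊕ 0x75 ⊕ 0xA3 = 0x86.
P'2: 0x3E ⊕ 0x18 ⊕ 0x59 = 0x7F.

P'0 = 0x0C, P'1 = 0x86, P'2 = 0x7F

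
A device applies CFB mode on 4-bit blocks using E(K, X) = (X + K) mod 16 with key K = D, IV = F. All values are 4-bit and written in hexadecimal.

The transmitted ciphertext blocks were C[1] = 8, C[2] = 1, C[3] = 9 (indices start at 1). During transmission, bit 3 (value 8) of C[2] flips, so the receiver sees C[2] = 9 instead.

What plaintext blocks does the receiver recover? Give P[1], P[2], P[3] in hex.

P[1] = 4, P[2] = C, P[3] = F

CFB decryption: P_i = C_i ⊕ E(K, C_{i−1}), with C_{0} = IV.
Only C[2] changed, to 9. In CFB, a change in C_i flips the same bit in P_i and garbles P_{i+1}. Decrypting the received ciphertext:
P[1]: E(K, F) = C; 8 ⊕ C = 4.
P[2]: E(K, 8) = 5; 9 ⊕ 5 = C.
P[3]: E(K, 9) = 6; 9 ⊕ 6 = F.
Blocks that differ from the original plaintext: P[2], P[3].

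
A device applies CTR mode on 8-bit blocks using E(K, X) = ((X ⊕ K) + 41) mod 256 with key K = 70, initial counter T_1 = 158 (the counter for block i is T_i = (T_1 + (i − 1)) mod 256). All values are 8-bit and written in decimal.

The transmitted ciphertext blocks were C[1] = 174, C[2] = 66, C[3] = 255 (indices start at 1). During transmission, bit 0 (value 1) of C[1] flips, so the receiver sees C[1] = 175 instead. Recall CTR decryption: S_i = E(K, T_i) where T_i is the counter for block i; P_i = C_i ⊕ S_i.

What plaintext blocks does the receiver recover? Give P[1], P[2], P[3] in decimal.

P[1] = 174, P[2] = 64, P[3] = 240

Only C[1] changed, to 175. In CTR, a change in C_i flips the same bit in P_i only; the keystream is unaffected. Decrypting the received ciphertext:
P[1]: T = 158, S = E(K, T) = 1; 175 ⊕ 1 = 174.
P[2]: T = 159, S = E(K, T) = 2; 66 ⊕ 2 = 64.
P[3]: T = 160, S = E(K, T) = 15; 255 ⊕ 15 = 240.
Blocks that differ from the original plaintext: P[1].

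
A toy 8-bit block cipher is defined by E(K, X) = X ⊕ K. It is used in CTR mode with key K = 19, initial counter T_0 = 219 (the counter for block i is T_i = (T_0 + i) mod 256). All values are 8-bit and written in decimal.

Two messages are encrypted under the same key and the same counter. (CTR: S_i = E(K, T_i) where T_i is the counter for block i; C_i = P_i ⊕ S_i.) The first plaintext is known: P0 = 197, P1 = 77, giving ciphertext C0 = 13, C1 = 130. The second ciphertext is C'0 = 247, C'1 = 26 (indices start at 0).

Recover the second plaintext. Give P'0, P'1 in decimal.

P'0 = 63, P'1 = 213

In CTR with a reused counter, both messages share the same keystream S_i, so C_i ⊕ C'_i = P_i ⊕ P'_i and thus P'_i = P_i ⊕ C_i ⊕ C'_i.
P'0: 197 ⊕ 13 ⊕ 247 = 63.
P'1: 77 ⊕ 130 ⊕ 26 = 213.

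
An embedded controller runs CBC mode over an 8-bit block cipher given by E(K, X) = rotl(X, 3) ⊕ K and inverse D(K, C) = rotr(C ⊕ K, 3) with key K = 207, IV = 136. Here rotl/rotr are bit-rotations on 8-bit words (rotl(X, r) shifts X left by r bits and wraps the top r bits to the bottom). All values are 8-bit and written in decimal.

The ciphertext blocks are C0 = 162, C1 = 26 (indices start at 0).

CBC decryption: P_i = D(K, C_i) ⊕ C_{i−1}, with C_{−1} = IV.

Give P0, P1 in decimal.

P0: D(K, 162) = 173; 173 ⊕ 136 = 37.
P1: D(K, 26) = 186; 186 ⊕ 162 = 24.

P0 = 37, P1 = 24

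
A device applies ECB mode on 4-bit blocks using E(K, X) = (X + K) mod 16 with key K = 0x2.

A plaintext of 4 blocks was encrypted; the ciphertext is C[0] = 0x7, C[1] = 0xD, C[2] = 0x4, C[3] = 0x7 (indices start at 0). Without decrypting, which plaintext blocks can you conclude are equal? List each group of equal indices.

P[0] = P[3]

ECB encrypts each block independently with the same key, so equal ciphertext blocks imply equal plaintext blocks.
C[0] = C[3] = 0x7, so P[0] = P[3].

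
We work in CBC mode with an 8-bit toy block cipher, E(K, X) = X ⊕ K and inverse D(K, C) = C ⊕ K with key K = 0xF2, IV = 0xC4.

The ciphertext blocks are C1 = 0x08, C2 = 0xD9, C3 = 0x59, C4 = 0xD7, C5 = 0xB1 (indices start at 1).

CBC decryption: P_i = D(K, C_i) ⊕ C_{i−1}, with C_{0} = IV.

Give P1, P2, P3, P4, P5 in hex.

P1: D(K, 0x08) = 0xFA; 0xFA ⊕ 0xC4 = 0x3E.
P2: D(K, 0xD9) = 0x2B; 0x2B ⊕ 0x08 = 0x23.
P3: D(K, 0x59) = 0xAB; 0xAB ⊕ 0xD9 = 0x72.
P4: D(K, 0xD7) = 0x25; 0x25 ⊕ 0x59 = 0x7C.
P5: D(K, 0xB1) = 0x43; 0x43 ⊕ 0xD7 = 0x94.

P1 = 0x3E, P2 = 0x23, P3 = 0x72, P4 = 0x7C, P5 = 0x94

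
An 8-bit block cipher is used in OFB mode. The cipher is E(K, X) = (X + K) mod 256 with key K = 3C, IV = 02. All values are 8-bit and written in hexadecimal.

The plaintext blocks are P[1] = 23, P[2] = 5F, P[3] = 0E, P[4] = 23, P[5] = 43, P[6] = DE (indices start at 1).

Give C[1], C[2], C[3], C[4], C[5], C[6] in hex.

OFB encryption: S_i = E(K, S_{i−1}) with S_{0} = IV; C_i = P_i ⊕ S_i.
C[1]: S = E(K, 02) = 3E; 23 ⊕ 3E = 1D.
C[2]: S = E(K, 3E) = 7A; 5F ⊕ 7A = 25.
C[3]: S = E(K, 7A) = B6; 0E ⊕ B6 = B8.
C[4]: S = E(K, B6) = F2; 23 ⊕ F2 = D1.
C[5]: S = E(K, F2) = 2E; 43 ⊕ 2E = 6D.
C[6]: S = E(K, 2E) = 6A; DE ⊕ 6A = B4.

C[1] = 1D, C[2] = 25, C[3] = B8, C[4] = D1, C[5] = 6D, C[6] = B4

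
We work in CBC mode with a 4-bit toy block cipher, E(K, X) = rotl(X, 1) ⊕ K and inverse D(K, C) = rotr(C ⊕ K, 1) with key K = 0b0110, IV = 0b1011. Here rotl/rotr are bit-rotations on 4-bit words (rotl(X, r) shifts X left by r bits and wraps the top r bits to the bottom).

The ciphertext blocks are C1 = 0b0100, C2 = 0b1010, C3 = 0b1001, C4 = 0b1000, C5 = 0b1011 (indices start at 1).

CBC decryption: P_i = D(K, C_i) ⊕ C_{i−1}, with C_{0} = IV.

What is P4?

P4: D(K, 0b1000) = 0b0111; 0b0111 ⊕ 0b1001 = 0b1110.

P4 = 0b1110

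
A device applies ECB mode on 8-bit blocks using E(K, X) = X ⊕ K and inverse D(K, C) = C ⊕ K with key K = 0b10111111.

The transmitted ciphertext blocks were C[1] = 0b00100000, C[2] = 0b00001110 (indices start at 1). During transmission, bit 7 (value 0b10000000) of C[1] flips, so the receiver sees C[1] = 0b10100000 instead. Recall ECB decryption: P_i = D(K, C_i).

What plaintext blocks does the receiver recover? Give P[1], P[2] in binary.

P[1] = 0b00011111, P[2] = 0b10110001

Only C[1] changed, to 0b10100000. In ECB, a change in C_i affects only P_i. Decrypting the received ciphertext:
P[1]: D(K, 0b10100000) = 0b00011111.
P[2]: D(K, 0b00001110) = 0b10110001.
Blocks that differ from the original plaintext: P[1].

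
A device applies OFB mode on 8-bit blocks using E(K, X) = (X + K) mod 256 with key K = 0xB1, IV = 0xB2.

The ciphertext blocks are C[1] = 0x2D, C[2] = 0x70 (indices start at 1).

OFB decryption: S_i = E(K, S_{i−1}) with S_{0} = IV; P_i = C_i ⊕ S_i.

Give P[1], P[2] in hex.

P[1]: S = E(K, 0xB2) = 0x63; 0x2D ⊕ 0x63 = 0x4E.
P[2]: S = E(K, 0x63) = 0x14; 0x70 ⊕ 0x14 = 0x64.

P[1] = 0x4E, P[2] = 0x64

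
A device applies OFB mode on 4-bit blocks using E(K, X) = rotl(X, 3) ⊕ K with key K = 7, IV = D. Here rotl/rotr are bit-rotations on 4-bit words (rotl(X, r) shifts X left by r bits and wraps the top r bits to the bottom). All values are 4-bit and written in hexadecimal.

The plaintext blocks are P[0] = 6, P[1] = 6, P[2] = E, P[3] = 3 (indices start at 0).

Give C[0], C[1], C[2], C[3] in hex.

OFB encryption: S_i = E(K, S_{i−1}) with S_{−1} = IV; C_i = P_i ⊕ S_i.
C[0]: S = E(K, D) = 9; 6 ⊕ 9 = F.
C[1]: S = E(K, 9) = B; 6 ⊕ B = D.
C[2]: S = E(K, B) = A; E ⊕ A = 4.
C[3]: S = E(K, A) = 2; 3 ⊕ 2 = 1.

C[0] = F, C[1] = D, C[2] = 4, C[3] = 1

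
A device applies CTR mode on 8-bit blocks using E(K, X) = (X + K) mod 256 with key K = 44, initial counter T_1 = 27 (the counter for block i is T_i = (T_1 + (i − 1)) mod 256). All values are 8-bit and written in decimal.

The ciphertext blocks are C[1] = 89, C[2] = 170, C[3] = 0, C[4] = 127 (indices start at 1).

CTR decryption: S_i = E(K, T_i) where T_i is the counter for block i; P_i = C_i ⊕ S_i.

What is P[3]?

P[3] = 73

P[3]: T = 29, S = E(K, T) = 73; 0 ⊕ 73 = 73.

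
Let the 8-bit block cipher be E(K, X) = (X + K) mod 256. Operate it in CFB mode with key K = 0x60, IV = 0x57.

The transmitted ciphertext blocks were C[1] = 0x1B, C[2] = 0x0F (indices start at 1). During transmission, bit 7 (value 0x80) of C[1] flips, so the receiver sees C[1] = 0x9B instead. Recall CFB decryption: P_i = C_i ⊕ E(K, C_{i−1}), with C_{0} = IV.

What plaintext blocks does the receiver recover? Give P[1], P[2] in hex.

Only C[1] changed, to 0x9B. In CFB, a change in C_i flips the same bit in P_i and garbles P_{i+1}. Decrypting the received ciphertext:
P[1]: E(K, 0x57) = 0xB7; 0x9B ⊕ 0xB7 = 0x2C.
P[2]: E(K, 0x9B) = 0xFB; 0x0F ⊕ 0xFB = 0xF4.
Blocks that differ from the original plaintext: P[1], P[2].

P[1] = 0x2C, P[2] = 0xF4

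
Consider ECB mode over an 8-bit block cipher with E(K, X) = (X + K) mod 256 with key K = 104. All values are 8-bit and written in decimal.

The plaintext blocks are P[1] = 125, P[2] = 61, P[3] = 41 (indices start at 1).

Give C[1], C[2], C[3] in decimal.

ECB encryption: C_i = E(K, P_i).
C[1]: E(K, 125) = 229.
C[2]: E(K, 61) = 165.
C[3]: E(K, 41) = 145.

C[1] = 229, C[2] = 165, C[3] = 145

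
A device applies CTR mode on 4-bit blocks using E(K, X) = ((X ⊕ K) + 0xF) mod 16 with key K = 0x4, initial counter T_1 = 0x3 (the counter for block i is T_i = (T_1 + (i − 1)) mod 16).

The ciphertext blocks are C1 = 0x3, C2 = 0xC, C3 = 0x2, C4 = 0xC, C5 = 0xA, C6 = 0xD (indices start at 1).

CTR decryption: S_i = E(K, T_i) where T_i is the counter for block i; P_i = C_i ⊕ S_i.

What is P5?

P5 = 0x8

P5: T = 0x7, S = E(K, T) = 0x2; 0xA ⊕ 0x2 = 0x8.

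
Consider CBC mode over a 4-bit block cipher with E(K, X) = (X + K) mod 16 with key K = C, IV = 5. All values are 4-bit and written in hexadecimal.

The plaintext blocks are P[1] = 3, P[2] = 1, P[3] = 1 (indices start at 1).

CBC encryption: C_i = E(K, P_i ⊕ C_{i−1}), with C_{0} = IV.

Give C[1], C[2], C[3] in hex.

C[1] = 2, C[2] = F, C[3] = A

C[1]: P[1] ⊕ 5 = 6; E(K, 6) = 2.
C[2]: P[2] ⊕ 2 = 3; E(K, 3) = F.
C[3]: P[3] ⊕ F = E; E(K, E) = A.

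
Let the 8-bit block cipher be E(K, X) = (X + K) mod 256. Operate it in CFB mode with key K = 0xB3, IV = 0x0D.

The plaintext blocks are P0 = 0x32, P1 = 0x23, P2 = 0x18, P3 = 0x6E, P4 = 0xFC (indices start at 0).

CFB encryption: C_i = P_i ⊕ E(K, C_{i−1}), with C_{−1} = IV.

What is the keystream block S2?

C0: E(K, 0x0D) = 0xC0; 0x32 ⊕ 0xC0 = 0xF2.
C1: E(K, 0xF2) = 0xA5; 0x23 ⊕ 0xA5 = 0x86.
C2: E(K, 0x86) = 0x39; 0x18 ⊕ 0x39 = 0x21.
So S2 = 0x39.

0x39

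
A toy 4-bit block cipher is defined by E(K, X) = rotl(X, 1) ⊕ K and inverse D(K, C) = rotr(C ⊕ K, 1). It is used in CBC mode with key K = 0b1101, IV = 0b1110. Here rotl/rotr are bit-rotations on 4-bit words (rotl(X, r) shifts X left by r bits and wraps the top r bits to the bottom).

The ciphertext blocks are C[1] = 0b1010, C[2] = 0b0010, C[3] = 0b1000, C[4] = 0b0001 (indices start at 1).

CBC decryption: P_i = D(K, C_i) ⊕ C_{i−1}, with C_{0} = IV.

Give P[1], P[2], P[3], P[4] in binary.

P[1]: D(K, 0b1010) = 0b1011; 0b1011 ⊕ 0b1110 = 0b0101.
P[2]: D(K, 0b0010) = 0b1111; 0b1111 ⊕ 0b1010 = 0b0101.
P[3]: D(K, 0b1000) = 0b1010; 0b1010 ⊕ 0b0010 = 0b1000.
P[4]: D(K, 0b0001) = 0b0110; 0b0110 ⊕ 0b1000 = 0b1110.

P[1] = 0b0101, P[2] = 0b0101, P[3] = 0b1000, P[4] = 0b1110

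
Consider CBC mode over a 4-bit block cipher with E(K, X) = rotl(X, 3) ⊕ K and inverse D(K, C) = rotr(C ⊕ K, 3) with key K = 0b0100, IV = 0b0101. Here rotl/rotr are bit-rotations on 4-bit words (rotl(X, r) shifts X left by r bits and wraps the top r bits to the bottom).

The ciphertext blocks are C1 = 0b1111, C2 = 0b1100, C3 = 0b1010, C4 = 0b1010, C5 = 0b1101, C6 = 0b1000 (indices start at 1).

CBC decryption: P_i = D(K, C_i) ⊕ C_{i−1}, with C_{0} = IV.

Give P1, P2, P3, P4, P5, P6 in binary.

P1 = 0b0010, P2 = 0b1110, P3 = 0b0001, P4 = 0b0111, P5 = 0b1001, P6 = 0b0100

P1: D(K, 0b1111) = 0b0111; 0b0111 ⊕ 0b0101 = 0b0010.
P2: D(K, 0b1100) = 0b0001; 0b0001 ⊕ 0b1111 = 0b1110.
P3: D(K, 0b1010) = 0b1101; 0b1101 ⊕ 0b1100 = 0b0001.
P4: D(K, 0b1010) = 0b1101; 0b1101 ⊕ 0b1010 = 0b0111.
P5: D(K, 0b1101) = 0b0011; 0b0011 ⊕ 0b1010 = 0b1001.
P6: D(K, 0b1000) = 0b1001; 0b1001 ⊕ 0b1101 = 0b0100.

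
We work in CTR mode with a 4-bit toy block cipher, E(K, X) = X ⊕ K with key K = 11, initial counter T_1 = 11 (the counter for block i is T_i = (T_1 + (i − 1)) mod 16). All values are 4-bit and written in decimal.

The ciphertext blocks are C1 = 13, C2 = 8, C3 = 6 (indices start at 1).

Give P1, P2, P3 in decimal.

P1 = 13, P2 = 15, P3 = 0

CTR decryption: S_i = E(K, T_i) where T_i is the counter for block i; P_i = C_i ⊕ S_i.
P1: T = 11, S = E(K, T) = 0; 13 ⊕ 0 = 13.
P2: T = 12, S = E(K, T) = 7; 8 ⊕ 7 = 15.
P3: T = 13, S = E(K, T) = 6; 6 ⊕ 6 = 0.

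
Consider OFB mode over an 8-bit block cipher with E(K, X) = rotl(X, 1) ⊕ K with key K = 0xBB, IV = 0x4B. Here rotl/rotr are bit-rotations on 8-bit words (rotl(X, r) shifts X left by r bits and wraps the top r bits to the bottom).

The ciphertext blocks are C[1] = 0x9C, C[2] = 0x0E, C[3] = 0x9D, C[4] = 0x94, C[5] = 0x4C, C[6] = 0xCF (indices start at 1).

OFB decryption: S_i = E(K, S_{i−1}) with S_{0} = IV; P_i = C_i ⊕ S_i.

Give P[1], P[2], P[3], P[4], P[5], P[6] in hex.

P[1]: S = E(K, 0x4B) = 0x2D; 0x9C ⊕ 0x2D = 0xB1.
P[2]: S = E(K, 0x2D) = 0xE1; 0x0E ⊕ 0xE1 = 0xEF.
P[3]: S = E(K, 0xE1) = 0x78; 0x9D ⊕ 0x78 = 0xE5.
P[4]: S = E(K, 0x78) = 0x4B; 0x94 ⊕ 0x4B = 0xDF.
P[5]: S = E(K, 0x4B) = 0x2D; 0x4C ⊕ 0x2D = 0x61.
P[6]: S = E(K, 0x2D) = 0xE1; 0xCF ⊕ 0xE1 = 0x2E.

P[1] = 0xB1, P[2] = 0xEF, P[3] = 0xE5, P[4] = 0xDF, P[5] = 0x61, P[6] = 0x2E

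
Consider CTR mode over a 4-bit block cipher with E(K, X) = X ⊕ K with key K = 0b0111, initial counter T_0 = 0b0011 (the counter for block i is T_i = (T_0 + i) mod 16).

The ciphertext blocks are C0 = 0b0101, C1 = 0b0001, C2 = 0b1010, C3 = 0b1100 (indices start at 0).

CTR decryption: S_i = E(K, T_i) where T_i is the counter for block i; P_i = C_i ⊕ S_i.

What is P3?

P3: T = 0b0110, S = E(K, T) = 0b0001; 0b1100 ⊕ 0b0001 = 0b1101.

P3 = 0b1101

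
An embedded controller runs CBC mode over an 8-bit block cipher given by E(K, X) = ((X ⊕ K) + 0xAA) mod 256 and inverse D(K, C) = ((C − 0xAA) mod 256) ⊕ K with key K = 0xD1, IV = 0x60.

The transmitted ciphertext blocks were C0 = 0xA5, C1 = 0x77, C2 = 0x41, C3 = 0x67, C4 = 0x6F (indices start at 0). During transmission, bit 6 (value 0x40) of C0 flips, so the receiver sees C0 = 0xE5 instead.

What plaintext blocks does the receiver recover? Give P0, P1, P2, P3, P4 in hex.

P0 = 0x8A, P1 = 0xF9, P2 = 0x31, P3 = 0x2D, P4 = 0x73

CBC decryption: P_i = D(K, C_i) ⊕ C_{i−1}, with C_{−1} = IV.
Only C0 changed, to 0xE5. In CBC, a change in C_i garbles P_i and flips the same bit in P_{i+1}. Decrypting the received ciphertext:
P0: D(K, 0xE5) = 0xEA; 0xEA ⊕ 0x60 = 0x8A.
P1: D(K, 0x77) = 0x1C; 0x1C ⊕ 0xE5 = 0xF9.
P2: D(K, 0x41) = 0x46; 0x46 ⊕ 0x77 = 0x31.
P3: D(K, 0x67) = 0x6C; 0x6C ⊕ 0x41 = 0x2D.
P4: D(K, 0x6F) = 0x14; 0x14 ⊕ 0x67 = 0x73.
Blocks that differ from the original plaintext: P0, P1.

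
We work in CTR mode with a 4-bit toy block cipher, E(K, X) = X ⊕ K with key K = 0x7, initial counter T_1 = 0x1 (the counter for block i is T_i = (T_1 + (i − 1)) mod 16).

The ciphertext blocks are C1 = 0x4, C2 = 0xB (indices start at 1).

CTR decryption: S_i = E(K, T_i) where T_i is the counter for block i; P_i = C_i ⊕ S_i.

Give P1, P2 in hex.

P1 = 0x2, P2 = 0xE

P1: T = 0x1, S = E(K, T) = 0x6; 0x4 ⊕ 0x6 = 0x2.
P2: T = 0x2, S = E(K, T) = 0x5; 0xB ⊕ 0x5 = 0xE.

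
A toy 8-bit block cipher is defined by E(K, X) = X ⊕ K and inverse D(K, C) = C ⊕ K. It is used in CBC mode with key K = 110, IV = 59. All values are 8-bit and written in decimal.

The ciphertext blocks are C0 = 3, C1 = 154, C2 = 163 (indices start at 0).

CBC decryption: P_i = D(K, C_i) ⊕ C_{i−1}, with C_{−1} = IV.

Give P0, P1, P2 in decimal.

P0 = 86, P1 = 247, P2 = 87

P0: D(K, 3) = 109; 109 ⊕ 59 = 86.
P1: D(K, 154) = 244; 244 ⊕ 3 = 247.
P2: D(K, 163) = 205; 205 ⊕ 154 = 87.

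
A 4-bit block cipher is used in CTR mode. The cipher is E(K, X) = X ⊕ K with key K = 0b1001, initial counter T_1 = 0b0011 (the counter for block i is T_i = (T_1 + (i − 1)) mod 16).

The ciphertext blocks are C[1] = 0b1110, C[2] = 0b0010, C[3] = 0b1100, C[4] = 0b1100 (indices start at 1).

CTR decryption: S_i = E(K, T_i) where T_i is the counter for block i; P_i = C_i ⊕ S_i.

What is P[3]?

P[3] = 0b0000

P[3]: T = 0b0101, S = E(K, T) = 0b1100; 0b1100 ⊕ 0b1100 = 0b0000.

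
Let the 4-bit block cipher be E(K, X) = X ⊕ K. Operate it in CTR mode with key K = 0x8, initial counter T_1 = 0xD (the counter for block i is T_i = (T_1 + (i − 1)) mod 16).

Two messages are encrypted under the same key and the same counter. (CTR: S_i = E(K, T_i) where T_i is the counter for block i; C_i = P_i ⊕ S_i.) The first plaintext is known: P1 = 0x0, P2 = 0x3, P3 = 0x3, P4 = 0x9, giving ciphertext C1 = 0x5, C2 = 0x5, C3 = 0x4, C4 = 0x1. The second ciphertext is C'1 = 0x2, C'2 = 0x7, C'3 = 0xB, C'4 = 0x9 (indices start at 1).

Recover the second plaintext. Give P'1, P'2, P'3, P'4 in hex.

P'1 = 0x7, P'2 = 0x1, P'3 = 0xC, P'4 = 0x1

In CTR with a reused counter, both messages share the same keystream S_i, so C_i ⊕ C'_i = P_i ⊕ P'_i and thus P'_i = P_i ⊕ C_i ⊕ C'_i.
P'1: 0x0 ⊕ 0x5 ⊕ 0x2 = 0x7.
P'2: 0x3 ⊕ 0x5 ⊕ 0x7 = 0x1.
P'3: 0x3 ⊕ 0x4 ⊕ 0xB = 0xC.
P'4: 0x9 ⊕ 0x1 ⊕ 0x9 = 0x1.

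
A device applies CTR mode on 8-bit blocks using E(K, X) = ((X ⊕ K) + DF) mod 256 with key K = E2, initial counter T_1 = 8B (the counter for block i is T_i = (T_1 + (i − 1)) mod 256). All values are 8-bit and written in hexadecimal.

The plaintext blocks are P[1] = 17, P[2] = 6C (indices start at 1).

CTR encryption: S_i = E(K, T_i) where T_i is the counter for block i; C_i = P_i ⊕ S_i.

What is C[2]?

C[2] = 21

C[1]: T = 8B, S = E(K, T) = 48; 17 ⊕ 48 = 5F.
C[2]: T = 8C, S = E(K, T) = 4D; 6C ⊕ 4D = 21.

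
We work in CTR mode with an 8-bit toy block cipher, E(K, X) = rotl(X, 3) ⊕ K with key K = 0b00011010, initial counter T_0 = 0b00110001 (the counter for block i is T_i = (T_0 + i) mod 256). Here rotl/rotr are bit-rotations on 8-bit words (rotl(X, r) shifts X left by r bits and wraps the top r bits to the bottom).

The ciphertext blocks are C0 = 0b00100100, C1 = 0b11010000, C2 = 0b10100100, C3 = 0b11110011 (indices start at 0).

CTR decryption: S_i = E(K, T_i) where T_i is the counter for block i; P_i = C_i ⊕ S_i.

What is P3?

P3: T = 0b00110100, S = E(K, T) = 0b10111011; 0b11110011 ⊕ 0b10111011 = 0b01001000.

P3 = 0b01001000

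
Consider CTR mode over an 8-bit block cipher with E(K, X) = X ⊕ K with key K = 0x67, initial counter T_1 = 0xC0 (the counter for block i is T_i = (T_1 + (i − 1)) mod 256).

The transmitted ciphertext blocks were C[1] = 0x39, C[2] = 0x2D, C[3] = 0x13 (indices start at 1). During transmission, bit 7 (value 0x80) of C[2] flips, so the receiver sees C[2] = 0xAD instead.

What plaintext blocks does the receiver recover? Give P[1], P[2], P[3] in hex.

P[1] = 0x9E, P[2] = 0x0B, P[3] = 0xB6

CTR decryption: S_i = E(K, T_i) where T_i is the counter for block i; P_i = C_i ⊕ S_i.
Only C[2] changed, to 0xAD. In CTR, a change in C_i flips the same bit in P_i only; the keystream is unaffected. Decrypting the received ciphertext:
P[1]: T = 0xC0, S = E(K, T) = 0xA7; 0x39 ⊕ 0xA7 = 0x9E.
P[2]: T = 0xC1, S = E(K, T) = 0xA6; 0xAD ⊕ 0xA6 = 0x0B.
P[3]: T = 0xC2, S = E(K, T) = 0xA5; 0x13 ⊕ 0xA5 = 0xB6.
Blocks that differ from the original plaintext: P[2].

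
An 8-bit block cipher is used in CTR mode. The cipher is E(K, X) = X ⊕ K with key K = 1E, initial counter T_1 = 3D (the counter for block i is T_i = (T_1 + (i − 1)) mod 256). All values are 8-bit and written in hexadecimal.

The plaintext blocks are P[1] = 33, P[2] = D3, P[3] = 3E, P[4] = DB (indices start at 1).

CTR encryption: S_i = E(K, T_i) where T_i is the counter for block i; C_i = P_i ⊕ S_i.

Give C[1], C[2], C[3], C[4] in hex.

C[1]: T = 3D, S = E(K, T) = 23; 33 ⊕ 23 = 10.
C[2]: T = 3E, S = E(K, T) = 20; D3 ⊕ 20 = F3.
C[3]: T = 3F, S = E(K, T) = 21; 3E ⊕ 21 = 1F.
C[4]: T = 40, S = E(K, T) = 5E; DB ⊕ 5E = 85.

C[1] = 10, C[2] = F3, C[3] = 1F, C[4] = 85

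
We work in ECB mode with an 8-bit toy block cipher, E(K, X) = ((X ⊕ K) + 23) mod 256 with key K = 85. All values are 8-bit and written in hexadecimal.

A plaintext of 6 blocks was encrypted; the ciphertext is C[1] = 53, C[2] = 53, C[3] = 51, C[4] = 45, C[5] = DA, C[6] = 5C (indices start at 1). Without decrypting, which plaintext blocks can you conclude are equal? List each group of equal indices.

P[1] = P[2]

ECB encrypts each block independently with the same key, so equal ciphertext blocks imply equal plaintext blocks.
C[1] = C[2] = 53, so P[1] = P[2].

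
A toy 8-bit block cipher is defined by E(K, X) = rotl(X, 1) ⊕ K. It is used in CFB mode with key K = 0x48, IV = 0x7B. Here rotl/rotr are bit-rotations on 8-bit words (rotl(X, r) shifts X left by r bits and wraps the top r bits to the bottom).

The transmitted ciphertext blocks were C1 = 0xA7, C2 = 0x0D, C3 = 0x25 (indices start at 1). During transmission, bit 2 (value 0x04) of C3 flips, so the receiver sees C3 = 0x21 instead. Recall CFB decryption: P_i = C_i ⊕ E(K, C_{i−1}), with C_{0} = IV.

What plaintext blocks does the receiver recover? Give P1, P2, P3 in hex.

P1 = 0x19, P2 = 0x0A, P3 = 0x73

Only C3 changed, to 0x21. In CFB, a change in C_i flips the same bit in P_i and garbles P_{i+1}. Decrypting the received ciphertext:
P1: E(K, 0x7B) = 0xBE; 0xA7 ⊕ 0xBE = 0x19.
P2: E(K, 0xA7) = 0x07; 0x0D ⊕ 0x07 = 0x0A.
P3: E(K, 0x0D) = 0x52; 0x21 ⊕ 0x52 = 0x73.
Blocks that differ from the original plaintext: P3.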